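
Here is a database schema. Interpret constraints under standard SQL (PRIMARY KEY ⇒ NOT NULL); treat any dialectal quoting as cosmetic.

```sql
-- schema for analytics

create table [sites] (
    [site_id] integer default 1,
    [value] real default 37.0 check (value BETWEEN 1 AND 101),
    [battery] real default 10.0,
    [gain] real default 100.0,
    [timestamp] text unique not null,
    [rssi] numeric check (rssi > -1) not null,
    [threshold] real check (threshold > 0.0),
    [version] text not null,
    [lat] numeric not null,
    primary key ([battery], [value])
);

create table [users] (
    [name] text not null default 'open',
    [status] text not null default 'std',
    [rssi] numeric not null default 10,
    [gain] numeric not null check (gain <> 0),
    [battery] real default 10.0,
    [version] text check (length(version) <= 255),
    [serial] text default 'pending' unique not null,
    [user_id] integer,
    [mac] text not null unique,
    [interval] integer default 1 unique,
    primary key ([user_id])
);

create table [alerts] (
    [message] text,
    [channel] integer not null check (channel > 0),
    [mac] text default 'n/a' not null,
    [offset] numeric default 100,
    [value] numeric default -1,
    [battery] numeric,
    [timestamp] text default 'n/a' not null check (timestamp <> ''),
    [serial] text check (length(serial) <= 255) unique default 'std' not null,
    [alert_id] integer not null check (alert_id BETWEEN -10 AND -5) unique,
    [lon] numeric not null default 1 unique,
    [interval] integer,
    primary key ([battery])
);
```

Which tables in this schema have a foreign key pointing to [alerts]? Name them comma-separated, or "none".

none

No REFERENCES clause anywhere in the schema names alerts.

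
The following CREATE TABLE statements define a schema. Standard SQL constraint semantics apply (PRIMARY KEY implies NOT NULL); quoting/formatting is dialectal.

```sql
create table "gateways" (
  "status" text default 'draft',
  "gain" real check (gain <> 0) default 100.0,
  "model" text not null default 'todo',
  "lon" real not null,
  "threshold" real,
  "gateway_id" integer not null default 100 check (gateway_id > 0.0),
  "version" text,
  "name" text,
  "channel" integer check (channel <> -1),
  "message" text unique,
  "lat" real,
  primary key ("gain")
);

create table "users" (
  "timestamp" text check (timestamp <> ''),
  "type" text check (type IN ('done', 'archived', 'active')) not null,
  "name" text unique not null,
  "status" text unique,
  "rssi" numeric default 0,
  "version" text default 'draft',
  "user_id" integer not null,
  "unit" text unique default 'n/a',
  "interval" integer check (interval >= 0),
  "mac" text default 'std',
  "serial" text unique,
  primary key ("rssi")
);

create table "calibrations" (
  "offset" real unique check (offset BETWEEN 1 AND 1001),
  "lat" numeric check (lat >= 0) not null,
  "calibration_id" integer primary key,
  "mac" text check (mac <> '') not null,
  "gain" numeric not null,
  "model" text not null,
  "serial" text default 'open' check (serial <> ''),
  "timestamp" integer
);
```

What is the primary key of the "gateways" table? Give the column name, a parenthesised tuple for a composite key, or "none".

gain

gain is declared PRIMARY KEY as a table-level PRIMARY KEY clause.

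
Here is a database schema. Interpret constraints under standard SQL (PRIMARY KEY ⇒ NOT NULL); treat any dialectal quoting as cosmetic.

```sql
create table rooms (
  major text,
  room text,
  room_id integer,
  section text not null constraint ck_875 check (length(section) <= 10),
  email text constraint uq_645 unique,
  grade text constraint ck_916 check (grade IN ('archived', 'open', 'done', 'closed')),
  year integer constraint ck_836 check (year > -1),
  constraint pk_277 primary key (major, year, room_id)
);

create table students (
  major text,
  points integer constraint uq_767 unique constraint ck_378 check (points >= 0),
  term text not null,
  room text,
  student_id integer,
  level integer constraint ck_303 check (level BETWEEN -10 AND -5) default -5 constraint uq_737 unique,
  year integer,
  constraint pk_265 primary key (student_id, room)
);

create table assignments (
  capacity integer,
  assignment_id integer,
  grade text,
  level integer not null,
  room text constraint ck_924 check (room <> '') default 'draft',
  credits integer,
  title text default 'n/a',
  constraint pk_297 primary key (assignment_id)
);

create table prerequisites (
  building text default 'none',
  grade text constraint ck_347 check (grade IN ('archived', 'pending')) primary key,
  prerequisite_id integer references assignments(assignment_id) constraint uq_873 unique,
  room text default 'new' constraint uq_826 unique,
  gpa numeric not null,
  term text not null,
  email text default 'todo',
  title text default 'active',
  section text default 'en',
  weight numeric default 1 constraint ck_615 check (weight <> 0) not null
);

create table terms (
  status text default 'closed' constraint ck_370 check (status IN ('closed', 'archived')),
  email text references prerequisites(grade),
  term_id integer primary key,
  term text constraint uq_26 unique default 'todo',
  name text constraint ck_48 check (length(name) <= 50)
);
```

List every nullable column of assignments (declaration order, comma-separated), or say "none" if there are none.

- capacity: no NOT NULL constraint applies → nullable.
- assignment_id: part of the PRIMARY KEY, which implies NOT NULL → not nullable.
- grade: no NOT NULL constraint applies → nullable.
- level: declared NOT NULL → not nullable.
- room: CHECK does not forbid NULL (a CHECK constraint passes when its expression is NULL) → nullable.
- credits: no NOT NULL constraint applies → nullable.
- title: DEFAULT only fills an omitted column; an explicit NULL is still allowed → nullable.

capacity, grade, room, credits, title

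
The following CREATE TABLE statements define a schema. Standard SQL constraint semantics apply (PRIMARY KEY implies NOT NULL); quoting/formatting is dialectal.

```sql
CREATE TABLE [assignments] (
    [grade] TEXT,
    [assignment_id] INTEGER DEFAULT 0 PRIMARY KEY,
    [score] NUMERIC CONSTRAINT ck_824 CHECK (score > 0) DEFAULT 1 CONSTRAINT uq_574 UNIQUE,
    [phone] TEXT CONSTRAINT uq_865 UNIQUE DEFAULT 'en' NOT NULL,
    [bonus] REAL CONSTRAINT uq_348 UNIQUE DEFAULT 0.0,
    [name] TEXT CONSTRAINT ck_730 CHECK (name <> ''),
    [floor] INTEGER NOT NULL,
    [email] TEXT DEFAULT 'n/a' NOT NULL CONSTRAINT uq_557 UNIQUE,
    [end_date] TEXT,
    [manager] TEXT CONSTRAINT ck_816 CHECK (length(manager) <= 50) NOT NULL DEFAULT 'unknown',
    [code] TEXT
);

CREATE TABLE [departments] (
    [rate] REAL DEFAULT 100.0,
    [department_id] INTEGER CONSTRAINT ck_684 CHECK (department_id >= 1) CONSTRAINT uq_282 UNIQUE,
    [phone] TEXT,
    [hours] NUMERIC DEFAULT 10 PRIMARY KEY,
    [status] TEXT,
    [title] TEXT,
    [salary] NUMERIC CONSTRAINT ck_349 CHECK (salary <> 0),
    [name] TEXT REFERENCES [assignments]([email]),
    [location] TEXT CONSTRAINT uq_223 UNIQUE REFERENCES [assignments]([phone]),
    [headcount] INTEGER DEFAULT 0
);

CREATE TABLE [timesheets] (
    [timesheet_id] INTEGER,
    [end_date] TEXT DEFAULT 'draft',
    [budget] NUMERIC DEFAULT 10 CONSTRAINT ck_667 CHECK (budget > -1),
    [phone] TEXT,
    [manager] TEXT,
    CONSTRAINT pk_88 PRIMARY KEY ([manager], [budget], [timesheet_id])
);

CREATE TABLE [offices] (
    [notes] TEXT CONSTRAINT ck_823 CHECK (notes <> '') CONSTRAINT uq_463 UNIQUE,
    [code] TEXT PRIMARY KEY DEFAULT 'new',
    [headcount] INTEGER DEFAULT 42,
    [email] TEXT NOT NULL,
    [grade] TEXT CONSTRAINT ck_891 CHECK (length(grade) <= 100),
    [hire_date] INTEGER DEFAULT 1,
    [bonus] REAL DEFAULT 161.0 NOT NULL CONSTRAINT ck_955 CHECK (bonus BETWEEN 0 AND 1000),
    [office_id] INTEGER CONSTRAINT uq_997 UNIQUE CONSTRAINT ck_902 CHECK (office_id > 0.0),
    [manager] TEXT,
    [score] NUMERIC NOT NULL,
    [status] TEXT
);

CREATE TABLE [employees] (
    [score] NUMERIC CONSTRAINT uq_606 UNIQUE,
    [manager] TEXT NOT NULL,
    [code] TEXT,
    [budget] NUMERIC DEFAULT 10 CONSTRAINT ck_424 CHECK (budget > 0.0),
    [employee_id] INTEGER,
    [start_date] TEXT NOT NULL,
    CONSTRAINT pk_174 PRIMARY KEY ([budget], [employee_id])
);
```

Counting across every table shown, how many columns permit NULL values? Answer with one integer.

26

assignments: 6 nullable (grade, score, bonus, name, end_date, code — PK (assignment_id) and explicit NOT NULL columns excluded).
departments: 9 nullable (rate, department_id, phone, status, title, salary, name, location, headcount — PK (hours) and explicit NOT NULL columns excluded).
timesheets: 2 nullable (end_date, phone — PK (manager, budget, timesheet_id) and explicit NOT NULL columns excluded).
offices: 7 nullable (notes, headcount, grade, hire_date, office_id, manager, status — PK (code) and explicit NOT NULL columns excluded).
employees: 2 nullable (score, code — PK (budget, employee_id) and explicit NOT NULL columns excluded).
Total: 6 + 9 + 2 + 7 + 2 = 26.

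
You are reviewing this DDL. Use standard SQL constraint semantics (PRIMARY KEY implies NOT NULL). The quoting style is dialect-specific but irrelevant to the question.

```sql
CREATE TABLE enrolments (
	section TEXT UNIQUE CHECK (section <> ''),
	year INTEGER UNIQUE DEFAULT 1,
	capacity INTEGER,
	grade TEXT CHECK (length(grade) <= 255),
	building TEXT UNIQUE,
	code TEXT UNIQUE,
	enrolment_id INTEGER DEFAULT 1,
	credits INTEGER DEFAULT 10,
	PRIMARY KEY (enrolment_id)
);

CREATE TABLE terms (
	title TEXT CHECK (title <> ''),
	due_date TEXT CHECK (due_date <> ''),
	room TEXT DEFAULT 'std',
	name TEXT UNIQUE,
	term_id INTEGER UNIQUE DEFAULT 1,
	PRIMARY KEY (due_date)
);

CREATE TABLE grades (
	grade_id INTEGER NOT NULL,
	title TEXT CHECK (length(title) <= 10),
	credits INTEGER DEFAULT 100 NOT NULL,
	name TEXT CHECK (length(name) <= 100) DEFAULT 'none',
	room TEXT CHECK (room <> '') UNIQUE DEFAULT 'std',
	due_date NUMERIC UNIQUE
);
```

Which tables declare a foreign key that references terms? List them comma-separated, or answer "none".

No REFERENCES clause anywhere in the schema names terms.

none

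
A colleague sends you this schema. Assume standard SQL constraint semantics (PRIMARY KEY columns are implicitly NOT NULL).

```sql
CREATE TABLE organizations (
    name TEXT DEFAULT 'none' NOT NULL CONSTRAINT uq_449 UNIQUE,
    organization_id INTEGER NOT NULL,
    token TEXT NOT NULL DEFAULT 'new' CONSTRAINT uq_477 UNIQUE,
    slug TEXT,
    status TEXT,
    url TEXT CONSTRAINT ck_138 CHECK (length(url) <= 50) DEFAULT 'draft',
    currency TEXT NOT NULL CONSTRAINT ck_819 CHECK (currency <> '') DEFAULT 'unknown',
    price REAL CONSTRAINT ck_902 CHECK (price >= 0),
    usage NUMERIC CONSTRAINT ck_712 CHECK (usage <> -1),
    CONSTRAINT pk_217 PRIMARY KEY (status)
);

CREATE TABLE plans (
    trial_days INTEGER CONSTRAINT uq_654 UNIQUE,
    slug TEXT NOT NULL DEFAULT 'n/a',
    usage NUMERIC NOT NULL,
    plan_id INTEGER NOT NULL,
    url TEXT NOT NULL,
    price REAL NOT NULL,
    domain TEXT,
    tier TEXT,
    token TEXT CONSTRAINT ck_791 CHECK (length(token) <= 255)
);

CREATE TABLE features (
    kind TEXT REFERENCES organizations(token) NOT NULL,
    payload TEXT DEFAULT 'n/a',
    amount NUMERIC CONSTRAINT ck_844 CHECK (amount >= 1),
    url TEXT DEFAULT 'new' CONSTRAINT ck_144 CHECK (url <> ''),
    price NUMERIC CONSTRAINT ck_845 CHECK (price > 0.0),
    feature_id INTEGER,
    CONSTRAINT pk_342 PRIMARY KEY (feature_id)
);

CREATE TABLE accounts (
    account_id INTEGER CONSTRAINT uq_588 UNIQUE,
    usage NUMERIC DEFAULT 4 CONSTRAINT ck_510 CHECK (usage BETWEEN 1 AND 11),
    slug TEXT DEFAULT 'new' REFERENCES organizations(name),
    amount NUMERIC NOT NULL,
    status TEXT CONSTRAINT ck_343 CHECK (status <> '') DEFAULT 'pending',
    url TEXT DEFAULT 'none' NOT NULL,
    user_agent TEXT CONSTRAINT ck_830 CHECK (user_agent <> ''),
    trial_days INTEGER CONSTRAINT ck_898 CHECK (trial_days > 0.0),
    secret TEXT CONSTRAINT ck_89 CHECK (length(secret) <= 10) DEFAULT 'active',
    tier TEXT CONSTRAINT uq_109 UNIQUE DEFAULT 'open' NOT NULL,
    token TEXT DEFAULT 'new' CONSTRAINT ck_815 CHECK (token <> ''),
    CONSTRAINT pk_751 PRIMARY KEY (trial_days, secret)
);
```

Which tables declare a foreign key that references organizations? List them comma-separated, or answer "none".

- features.kind references organizations(token).
- accounts.slug references organizations(name).

features, accounts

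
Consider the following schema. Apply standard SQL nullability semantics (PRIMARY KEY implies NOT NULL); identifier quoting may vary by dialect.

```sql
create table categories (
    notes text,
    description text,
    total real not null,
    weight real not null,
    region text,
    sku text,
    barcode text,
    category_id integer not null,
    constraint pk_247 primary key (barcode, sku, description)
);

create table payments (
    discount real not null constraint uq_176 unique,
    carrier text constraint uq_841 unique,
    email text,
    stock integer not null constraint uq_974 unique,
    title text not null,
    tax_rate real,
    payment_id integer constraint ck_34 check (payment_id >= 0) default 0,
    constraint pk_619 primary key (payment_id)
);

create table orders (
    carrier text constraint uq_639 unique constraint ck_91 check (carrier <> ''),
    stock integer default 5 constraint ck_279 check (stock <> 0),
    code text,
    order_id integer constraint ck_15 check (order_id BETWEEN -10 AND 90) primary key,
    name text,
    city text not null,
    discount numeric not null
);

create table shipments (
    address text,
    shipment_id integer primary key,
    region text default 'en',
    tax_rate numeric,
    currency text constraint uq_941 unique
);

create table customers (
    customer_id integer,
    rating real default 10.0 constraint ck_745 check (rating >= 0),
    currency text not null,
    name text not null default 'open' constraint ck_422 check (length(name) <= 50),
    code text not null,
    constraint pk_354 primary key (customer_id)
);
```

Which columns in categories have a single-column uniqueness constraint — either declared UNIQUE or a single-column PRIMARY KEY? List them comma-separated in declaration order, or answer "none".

- notes: no UNIQUE or single-column PK constraint.
- description: part of a composite PRIMARY KEY — only the tuple is unique, not this column on its own.
- total: no UNIQUE or single-column PK constraint.
- weight: no UNIQUE or single-column PK constraint.
- region: no UNIQUE or single-column PK constraint.
- sku: part of a composite PRIMARY KEY — only the tuple is unique, not this column on its own.
- barcode: part of a composite PRIMARY KEY — only the tuple is unique, not this column on its own.
- category_id: no UNIQUE or single-column PK constraint.

none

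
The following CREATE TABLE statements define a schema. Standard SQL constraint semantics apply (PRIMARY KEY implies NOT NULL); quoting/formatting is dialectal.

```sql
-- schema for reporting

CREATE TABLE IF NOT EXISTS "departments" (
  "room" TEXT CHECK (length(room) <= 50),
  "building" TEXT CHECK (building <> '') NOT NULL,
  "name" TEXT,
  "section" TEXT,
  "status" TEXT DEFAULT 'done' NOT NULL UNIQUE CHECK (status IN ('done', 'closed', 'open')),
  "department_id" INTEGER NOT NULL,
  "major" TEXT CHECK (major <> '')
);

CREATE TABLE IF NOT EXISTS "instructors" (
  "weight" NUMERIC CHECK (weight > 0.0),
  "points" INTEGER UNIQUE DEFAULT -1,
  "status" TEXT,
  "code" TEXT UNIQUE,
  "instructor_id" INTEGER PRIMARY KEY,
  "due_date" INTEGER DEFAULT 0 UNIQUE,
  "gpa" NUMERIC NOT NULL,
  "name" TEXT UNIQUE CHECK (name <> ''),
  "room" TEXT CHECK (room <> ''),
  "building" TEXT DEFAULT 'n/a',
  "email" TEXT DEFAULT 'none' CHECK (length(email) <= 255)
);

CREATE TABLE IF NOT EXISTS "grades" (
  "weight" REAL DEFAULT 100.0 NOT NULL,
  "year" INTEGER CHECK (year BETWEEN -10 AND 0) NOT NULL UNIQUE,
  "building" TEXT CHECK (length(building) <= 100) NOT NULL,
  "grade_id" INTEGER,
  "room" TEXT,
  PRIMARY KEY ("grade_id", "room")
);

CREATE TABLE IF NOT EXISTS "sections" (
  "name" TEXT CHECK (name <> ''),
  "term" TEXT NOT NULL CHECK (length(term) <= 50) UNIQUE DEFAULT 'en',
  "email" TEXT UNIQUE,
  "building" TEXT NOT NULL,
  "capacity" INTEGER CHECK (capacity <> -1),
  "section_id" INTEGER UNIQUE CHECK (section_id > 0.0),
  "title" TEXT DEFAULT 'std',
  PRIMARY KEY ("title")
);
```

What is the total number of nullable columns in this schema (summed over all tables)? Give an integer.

departments: 4 nullable (room, name, section, major — PK none and explicit NOT NULL columns excluded).
instructors: 9 nullable (weight, points, status, code, due_date, name, room, building, email — PK (instructor_id) and explicit NOT NULL columns excluded).
grades: 0 nullable (none — PK (grade_id, room) and explicit NOT NULL columns excluded).
sections: 4 nullable (name, email, capacity, section_id — PK (title) and explicit NOT NULL columns excluded).
Total: 4 + 9 + 0 + 4 = 17.

17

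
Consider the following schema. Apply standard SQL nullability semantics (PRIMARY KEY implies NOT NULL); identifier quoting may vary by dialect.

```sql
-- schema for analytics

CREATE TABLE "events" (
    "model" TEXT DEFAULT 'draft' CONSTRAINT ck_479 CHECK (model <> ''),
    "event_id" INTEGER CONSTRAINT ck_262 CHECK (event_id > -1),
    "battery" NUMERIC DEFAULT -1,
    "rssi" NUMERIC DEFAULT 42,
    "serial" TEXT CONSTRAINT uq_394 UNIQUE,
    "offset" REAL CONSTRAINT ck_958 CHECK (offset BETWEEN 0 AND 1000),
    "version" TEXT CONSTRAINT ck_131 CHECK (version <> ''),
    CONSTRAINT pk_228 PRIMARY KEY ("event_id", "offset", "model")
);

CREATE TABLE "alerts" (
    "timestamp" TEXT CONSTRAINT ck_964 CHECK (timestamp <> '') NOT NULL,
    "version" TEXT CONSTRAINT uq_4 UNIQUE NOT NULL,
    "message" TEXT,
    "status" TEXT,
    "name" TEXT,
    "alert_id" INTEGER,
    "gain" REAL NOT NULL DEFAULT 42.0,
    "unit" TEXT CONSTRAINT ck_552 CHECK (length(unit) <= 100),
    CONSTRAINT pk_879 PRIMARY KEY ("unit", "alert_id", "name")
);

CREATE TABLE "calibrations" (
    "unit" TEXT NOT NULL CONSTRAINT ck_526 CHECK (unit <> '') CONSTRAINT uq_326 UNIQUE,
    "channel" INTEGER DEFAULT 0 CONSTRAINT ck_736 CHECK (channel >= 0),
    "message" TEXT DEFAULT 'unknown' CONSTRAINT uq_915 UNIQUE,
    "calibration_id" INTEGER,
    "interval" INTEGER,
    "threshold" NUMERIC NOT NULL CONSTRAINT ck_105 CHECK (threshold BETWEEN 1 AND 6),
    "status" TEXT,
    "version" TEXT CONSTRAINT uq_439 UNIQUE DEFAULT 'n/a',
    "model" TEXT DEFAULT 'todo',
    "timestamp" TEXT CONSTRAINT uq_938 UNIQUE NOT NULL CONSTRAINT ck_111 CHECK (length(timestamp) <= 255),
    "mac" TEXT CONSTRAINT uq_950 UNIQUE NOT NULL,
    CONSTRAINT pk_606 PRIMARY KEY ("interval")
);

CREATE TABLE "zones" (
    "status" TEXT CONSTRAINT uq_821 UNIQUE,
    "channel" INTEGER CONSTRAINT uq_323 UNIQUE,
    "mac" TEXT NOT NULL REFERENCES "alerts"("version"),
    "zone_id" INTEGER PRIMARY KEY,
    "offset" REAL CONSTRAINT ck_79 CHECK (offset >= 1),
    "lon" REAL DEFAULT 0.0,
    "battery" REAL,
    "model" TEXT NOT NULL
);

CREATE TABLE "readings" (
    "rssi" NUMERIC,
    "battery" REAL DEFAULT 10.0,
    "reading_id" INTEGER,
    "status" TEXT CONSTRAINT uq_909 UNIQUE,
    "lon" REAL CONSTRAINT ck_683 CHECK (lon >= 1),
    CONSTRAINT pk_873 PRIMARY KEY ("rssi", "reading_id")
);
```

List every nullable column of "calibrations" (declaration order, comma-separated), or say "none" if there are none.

channel, message, calibration_id, status, version, model

- unit: declared NOT NULL → not nullable.
- channel: CHECK does not forbid NULL (a CHECK constraint passes when its expression is NULL) → nullable.
- message: UNIQUE does not imply NOT NULL → nullable.
- calibration_id: no NOT NULL constraint applies → nullable.
- interval: part of the PRIMARY KEY, which implies NOT NULL → not nullable.
- threshold: declared NOT NULL → not nullable.
- status: no NOT NULL constraint applies → nullable.
- version: UNIQUE does not imply NOT NULL → nullable.
- model: DEFAULT only fills an omitted column; an explicit NULL is still allowed → nullable.
- timestamp: declared NOT NULL → not nullable.
- mac: declared NOT NULL → not nullable.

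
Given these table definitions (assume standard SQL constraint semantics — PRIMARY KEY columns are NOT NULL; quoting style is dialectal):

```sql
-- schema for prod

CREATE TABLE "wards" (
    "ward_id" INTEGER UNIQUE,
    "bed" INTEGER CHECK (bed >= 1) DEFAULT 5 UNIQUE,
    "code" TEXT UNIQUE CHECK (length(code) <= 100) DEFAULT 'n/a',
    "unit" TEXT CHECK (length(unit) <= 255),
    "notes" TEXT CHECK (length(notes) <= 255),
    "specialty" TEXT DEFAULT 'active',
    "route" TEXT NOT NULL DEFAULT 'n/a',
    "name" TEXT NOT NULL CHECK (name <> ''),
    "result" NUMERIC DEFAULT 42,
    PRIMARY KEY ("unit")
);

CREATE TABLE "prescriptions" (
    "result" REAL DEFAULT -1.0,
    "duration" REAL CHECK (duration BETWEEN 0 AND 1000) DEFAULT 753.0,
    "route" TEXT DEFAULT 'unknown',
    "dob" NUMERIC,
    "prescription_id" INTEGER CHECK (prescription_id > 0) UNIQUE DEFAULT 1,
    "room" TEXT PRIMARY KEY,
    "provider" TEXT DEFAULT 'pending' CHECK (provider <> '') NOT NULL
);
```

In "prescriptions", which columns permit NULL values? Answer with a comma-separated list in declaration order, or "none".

result, duration, route, dob, prescription_id

- result: DEFAULT only fills an omitted column; an explicit NULL is still allowed → nullable.
- duration: CHECK does not forbid NULL (a CHECK constraint passes when its expression is NULL) → nullable.
- route: DEFAULT only fills an omitted column; an explicit NULL is still allowed → nullable.
- dob: no NOT NULL constraint applies → nullable.
- prescription_id: CHECK does not forbid NULL (a CHECK constraint passes when its expression is NULL) → nullable.
- room: part of the PRIMARY KEY, which implies NOT NULL → not nullable.
- provider: declared NOT NULL → not nullable.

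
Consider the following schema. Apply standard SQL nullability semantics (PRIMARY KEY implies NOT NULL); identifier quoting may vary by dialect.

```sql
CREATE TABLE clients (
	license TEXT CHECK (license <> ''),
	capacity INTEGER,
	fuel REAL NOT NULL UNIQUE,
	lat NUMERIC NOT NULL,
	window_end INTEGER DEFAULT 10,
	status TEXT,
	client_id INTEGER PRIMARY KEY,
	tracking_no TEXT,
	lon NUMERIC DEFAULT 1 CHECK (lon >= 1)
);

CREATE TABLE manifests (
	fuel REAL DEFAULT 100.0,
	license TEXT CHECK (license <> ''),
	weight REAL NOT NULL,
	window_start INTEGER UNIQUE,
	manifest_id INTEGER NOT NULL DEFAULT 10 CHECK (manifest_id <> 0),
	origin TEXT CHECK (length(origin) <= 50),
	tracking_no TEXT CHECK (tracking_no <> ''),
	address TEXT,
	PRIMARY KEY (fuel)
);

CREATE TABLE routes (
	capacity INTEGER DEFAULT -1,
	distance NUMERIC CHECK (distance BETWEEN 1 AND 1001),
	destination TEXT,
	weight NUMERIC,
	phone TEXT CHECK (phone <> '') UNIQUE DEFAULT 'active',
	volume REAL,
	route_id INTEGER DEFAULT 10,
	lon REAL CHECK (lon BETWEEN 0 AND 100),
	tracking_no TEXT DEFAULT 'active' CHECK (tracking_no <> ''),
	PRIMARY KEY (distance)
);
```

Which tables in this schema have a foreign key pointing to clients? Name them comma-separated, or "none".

No REFERENCES clause anywhere in the schema names clients.

none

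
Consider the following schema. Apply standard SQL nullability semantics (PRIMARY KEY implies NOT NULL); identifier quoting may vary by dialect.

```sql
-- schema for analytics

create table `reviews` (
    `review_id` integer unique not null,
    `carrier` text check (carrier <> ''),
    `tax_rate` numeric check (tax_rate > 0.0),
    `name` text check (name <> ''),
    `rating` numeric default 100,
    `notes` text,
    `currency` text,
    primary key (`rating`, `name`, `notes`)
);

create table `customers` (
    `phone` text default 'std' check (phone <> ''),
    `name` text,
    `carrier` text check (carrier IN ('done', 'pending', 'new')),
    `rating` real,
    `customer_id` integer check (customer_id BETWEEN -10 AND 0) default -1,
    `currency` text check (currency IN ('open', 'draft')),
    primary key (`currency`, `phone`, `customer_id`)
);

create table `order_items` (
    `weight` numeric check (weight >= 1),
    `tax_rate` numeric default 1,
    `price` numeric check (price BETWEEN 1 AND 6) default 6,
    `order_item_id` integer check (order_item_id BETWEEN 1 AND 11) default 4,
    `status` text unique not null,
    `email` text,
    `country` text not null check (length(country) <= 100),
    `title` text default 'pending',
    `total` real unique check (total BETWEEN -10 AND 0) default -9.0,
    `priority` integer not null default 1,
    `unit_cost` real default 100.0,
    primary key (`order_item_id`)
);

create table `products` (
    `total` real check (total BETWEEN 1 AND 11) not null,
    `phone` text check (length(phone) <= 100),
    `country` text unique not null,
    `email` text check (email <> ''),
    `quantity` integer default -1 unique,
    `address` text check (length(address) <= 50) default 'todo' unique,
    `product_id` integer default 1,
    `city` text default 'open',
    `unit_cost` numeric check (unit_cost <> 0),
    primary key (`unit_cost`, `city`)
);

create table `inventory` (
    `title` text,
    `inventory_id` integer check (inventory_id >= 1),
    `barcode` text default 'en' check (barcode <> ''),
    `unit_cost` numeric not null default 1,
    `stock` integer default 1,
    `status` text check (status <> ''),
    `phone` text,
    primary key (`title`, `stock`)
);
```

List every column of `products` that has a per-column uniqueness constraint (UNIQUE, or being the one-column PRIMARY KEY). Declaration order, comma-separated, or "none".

country, quantity, address

- total: no UNIQUE or single-column PK constraint.
- phone: no UNIQUE or single-column PK constraint.
- country: declared UNIQUE → unique.
- email: no UNIQUE or single-column PK constraint.
- quantity: declared UNIQUE → unique.
- address: declared UNIQUE → unique.
- product_id: no UNIQUE or single-column PK constraint.
- city: part of a composite PRIMARY KEY — only the tuple is unique, not this column on its own.
- unit_cost: part of a composite PRIMARY KEY — only the tuple is unique, not this column on its own.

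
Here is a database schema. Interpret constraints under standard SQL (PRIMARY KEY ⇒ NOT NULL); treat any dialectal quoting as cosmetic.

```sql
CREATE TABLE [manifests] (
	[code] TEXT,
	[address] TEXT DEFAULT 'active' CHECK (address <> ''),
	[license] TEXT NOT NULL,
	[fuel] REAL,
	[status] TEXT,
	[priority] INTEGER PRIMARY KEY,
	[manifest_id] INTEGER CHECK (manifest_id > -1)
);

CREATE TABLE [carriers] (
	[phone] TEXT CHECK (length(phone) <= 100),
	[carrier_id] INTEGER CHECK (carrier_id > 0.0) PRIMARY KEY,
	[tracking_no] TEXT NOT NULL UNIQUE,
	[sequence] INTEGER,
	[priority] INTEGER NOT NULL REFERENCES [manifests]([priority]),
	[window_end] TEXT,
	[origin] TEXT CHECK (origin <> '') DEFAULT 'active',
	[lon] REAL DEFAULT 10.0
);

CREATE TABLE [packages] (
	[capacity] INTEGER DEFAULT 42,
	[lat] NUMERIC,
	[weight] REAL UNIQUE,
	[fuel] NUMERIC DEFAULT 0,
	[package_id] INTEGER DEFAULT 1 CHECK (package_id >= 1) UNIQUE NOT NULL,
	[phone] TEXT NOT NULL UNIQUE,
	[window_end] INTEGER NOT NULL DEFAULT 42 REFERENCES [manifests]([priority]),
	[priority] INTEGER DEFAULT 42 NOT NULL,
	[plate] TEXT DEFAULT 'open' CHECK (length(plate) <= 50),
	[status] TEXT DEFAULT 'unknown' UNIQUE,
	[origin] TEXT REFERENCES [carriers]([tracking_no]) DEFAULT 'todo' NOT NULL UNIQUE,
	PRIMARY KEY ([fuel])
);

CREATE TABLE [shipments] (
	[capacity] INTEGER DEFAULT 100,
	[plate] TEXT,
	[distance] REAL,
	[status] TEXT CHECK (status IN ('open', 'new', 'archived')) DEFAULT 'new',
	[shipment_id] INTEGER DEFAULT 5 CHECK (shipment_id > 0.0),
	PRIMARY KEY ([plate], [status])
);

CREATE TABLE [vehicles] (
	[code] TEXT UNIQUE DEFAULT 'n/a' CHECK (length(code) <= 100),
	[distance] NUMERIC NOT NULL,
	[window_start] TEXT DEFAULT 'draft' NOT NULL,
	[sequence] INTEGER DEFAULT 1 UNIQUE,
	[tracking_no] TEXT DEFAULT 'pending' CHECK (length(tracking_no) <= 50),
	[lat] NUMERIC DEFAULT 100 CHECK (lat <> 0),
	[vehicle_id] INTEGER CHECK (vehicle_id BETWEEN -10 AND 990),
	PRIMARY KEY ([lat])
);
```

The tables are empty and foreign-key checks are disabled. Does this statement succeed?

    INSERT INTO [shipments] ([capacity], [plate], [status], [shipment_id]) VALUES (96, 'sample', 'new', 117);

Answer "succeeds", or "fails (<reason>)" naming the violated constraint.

NOT NULL columns: plate is supplied; status is supplied.
CHECK constraints: 'new' satisfies (status IN ('open', 'new', 'archived')); 117 satisfies (shipment_id > 0.0).
No constraint is violated.

succeeds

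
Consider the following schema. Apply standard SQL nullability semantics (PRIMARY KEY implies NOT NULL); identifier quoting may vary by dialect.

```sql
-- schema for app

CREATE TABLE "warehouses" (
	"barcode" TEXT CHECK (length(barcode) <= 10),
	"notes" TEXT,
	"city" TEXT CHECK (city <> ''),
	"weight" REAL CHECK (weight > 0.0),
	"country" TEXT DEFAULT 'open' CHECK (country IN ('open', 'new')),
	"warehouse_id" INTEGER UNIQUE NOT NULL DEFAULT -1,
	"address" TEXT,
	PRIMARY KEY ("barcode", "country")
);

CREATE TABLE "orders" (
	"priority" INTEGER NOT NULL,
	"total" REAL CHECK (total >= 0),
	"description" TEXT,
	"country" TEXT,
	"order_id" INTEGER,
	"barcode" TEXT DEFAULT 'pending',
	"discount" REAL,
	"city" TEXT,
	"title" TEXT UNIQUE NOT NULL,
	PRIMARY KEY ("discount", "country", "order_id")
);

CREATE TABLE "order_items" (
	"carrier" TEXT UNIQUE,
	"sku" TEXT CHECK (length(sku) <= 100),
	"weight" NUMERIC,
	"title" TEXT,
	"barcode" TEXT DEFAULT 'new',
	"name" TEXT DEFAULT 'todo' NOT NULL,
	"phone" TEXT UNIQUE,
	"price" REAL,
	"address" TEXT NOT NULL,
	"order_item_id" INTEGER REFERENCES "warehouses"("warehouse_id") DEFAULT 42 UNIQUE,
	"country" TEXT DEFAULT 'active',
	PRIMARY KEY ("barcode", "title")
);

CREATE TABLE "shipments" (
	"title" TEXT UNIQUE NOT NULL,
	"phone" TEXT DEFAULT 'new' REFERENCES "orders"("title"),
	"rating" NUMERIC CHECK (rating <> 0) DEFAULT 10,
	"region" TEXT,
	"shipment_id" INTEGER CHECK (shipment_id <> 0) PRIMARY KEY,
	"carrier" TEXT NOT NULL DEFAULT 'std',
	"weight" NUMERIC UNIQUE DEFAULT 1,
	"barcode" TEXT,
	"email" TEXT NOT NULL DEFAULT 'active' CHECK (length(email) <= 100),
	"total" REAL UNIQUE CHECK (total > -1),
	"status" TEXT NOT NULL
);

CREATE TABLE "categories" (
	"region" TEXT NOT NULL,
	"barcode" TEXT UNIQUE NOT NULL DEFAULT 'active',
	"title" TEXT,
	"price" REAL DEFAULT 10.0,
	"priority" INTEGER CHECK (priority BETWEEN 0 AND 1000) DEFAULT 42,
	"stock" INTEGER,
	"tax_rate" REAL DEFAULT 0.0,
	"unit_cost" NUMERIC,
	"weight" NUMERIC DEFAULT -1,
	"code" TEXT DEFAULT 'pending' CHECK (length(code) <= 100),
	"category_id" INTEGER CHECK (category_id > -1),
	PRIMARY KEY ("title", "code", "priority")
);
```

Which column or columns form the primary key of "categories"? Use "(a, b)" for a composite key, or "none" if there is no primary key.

A table-level PRIMARY KEY clause names 3 columns: title, code, priority.
This is a composite key — the combination is unique, not each column individually.

(title, code, priority)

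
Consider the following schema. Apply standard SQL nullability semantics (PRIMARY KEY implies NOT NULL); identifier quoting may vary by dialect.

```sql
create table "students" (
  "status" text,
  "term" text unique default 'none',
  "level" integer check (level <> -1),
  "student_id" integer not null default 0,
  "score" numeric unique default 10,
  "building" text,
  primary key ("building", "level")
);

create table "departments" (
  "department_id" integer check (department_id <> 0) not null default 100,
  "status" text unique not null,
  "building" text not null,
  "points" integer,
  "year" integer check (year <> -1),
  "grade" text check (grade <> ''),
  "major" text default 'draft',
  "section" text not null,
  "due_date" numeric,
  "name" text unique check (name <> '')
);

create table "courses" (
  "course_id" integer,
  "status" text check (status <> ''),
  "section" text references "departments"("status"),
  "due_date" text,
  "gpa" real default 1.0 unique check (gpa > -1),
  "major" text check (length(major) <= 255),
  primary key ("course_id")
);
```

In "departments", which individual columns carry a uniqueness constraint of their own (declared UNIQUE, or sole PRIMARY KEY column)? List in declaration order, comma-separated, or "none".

- department_id: no UNIQUE or single-column PK constraint.
- status: declared UNIQUE → unique.
- building: no UNIQUE or single-column PK constraint.
- points: no UNIQUE or single-column PK constraint.
- year: no UNIQUE or single-column PK constraint.
- grade: no UNIQUE or single-column PK constraint.
- major: no UNIQUE or single-column PK constraint.
- section: no UNIQUE or single-column PK constraint.
- due_date: no UNIQUE or single-column PK constraint.
- name: declared UNIQUE → unique.

status, name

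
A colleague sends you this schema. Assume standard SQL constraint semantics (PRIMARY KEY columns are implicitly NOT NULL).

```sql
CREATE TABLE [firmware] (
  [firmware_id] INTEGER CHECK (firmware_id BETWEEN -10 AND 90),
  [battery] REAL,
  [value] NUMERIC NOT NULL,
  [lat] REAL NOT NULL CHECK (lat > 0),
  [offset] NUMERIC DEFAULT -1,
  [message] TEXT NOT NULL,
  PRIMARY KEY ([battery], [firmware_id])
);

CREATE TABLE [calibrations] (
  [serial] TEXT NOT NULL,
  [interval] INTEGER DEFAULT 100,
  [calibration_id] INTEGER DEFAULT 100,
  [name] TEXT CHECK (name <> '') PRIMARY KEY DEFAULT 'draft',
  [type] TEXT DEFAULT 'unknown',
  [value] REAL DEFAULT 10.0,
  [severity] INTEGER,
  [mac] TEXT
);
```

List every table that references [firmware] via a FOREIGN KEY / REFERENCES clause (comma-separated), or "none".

none

No REFERENCES clause anywhere in the schema names firmware.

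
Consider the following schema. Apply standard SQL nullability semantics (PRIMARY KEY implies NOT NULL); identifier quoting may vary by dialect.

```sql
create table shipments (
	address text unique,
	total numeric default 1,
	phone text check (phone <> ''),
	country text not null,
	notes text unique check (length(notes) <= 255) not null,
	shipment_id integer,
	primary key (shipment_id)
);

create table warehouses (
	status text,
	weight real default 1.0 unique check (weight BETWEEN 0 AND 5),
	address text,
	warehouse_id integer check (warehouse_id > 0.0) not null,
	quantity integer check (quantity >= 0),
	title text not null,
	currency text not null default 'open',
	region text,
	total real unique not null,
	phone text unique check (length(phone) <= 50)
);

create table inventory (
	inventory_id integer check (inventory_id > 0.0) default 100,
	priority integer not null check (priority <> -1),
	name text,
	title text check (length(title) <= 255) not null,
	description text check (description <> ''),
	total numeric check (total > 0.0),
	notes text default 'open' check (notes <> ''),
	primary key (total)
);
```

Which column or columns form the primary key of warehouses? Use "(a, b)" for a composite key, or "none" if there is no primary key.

No column is declared PRIMARY KEY inline, and there is no table-level PRIMARY KEY clause in warehouses.

none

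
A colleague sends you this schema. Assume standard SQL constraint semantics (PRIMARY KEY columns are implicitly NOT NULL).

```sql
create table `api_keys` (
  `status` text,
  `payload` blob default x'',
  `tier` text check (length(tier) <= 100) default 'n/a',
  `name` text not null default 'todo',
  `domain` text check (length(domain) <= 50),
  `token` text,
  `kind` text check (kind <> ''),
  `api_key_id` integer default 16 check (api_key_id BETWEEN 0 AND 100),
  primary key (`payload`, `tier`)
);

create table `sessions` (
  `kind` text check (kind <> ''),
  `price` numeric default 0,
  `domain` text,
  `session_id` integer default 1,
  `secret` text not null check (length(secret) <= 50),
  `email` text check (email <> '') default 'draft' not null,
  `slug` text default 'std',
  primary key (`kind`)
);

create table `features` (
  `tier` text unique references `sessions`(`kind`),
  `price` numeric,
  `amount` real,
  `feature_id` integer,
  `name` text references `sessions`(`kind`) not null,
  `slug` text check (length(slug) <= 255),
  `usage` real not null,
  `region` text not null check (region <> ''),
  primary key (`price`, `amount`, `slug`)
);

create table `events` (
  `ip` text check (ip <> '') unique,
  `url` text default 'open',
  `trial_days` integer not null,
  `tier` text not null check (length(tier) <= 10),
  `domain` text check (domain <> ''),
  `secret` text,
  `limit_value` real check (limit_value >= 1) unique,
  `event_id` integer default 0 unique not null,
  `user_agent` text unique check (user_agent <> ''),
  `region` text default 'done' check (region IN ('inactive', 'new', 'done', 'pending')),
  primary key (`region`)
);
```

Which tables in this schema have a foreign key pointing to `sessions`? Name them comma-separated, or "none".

features

- features.tier references sessions(kind).
- features.name references sessions(kind).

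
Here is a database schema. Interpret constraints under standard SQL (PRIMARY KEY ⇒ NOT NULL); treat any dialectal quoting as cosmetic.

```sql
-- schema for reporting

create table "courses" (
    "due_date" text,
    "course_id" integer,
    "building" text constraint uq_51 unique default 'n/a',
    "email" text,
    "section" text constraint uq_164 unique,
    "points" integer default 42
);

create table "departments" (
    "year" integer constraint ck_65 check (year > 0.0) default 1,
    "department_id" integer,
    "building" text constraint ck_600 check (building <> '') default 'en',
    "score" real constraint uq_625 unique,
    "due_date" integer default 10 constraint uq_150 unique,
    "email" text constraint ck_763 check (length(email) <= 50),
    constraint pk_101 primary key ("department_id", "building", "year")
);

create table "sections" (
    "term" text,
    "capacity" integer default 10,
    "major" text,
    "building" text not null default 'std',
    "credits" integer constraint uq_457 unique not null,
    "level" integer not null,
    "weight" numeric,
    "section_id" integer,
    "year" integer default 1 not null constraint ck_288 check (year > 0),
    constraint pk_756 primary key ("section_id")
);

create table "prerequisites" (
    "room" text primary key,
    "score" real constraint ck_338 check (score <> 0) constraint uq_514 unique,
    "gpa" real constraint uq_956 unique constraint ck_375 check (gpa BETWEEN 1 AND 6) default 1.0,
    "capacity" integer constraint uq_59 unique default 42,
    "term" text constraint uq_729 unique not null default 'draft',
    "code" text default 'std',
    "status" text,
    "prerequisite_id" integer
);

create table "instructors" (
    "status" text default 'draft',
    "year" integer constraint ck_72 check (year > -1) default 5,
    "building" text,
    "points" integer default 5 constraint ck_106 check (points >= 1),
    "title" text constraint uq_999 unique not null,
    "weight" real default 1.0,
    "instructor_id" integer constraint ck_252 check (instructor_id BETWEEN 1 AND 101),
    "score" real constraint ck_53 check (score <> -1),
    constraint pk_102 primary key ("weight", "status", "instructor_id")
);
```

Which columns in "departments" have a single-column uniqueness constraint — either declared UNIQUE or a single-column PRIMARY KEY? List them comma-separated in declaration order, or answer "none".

score, due_date

- year: part of a composite PRIMARY KEY — only the tuple is unique, not this column on its own.
- department_id: part of a composite PRIMARY KEY — only the tuple is unique, not this column on its own.
- building: part of a composite PRIMARY KEY — only the tuple is unique, not this column on its own.
- score: declared UNIQUE → unique.
- due_date: declared UNIQUE → unique.
- email: no UNIQUE or single-column PK constraint.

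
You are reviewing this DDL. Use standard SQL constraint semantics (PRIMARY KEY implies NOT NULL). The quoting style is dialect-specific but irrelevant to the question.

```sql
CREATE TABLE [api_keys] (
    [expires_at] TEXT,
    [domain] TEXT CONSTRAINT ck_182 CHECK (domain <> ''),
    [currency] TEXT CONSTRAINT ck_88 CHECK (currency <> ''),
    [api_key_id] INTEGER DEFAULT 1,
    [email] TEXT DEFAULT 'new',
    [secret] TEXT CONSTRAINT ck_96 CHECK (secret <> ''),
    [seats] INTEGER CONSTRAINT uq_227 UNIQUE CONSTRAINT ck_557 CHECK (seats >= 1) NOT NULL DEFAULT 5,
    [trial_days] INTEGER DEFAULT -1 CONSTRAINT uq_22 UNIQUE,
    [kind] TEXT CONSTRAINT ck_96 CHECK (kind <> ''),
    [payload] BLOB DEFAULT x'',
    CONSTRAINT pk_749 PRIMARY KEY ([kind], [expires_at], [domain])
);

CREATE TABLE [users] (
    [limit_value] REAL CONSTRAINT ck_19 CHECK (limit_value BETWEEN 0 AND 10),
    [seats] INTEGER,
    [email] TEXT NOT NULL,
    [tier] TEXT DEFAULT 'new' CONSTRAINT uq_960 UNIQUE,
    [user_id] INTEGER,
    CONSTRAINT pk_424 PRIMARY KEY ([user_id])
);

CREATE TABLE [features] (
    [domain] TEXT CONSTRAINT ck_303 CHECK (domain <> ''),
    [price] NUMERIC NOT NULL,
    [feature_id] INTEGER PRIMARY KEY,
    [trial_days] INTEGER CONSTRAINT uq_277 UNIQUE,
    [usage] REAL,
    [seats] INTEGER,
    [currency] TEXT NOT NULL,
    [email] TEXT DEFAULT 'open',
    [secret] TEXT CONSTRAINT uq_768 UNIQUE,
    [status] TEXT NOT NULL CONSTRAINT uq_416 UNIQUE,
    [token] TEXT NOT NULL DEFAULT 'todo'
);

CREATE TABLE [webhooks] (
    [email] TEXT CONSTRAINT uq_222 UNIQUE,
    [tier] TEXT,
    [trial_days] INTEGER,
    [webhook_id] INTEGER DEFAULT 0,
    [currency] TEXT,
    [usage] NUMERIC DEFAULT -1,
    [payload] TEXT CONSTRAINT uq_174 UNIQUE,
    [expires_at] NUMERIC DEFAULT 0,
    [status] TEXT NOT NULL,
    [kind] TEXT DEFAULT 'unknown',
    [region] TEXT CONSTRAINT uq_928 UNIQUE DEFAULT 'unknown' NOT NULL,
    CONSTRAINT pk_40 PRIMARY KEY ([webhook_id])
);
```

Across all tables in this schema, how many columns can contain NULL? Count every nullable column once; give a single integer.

api_keys: 6 nullable (currency, api_key_id, email, secret, trial_days, payload — PK (kind, expires_at, domain) and explicit NOT NULL columns excluded).
users: 3 nullable (limit_value, seats, tier — PK (user_id) and explicit NOT NULL columns excluded).
features: 6 nullable (domain, trial_days, usage, seats, email, secret — PK (feature_id) and explicit NOT NULL columns excluded).
webhooks: 8 nullable (email, tier, trial_days, currency, usage, payload, expires_at, kind — PK (webhook_id) and explicit NOT NULL columns excluded).
Total: 6 + 3 + 6 + 8 = 23.

23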